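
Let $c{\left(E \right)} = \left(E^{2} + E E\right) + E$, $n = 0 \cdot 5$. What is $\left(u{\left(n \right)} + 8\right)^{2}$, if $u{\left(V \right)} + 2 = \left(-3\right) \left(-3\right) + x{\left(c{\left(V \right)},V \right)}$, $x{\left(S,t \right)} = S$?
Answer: $225$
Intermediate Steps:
$n = 0$
$c{\left(E \right)} = E + 2 E^{2}$ ($c{\left(E \right)} = \left(E^{2} + E^{2}\right) + E = 2 E^{2} + E = E + 2 E^{2}$)
$u{\left(V \right)} = 7 + V \left(1 + 2 V\right)$ ($u{\left(V \right)} = -2 + \left(\left(-3\right) \left(-3\right) + V \left(1 + 2 V\right)\right) = -2 + \left(9 + V \left(1 + 2 V\right)\right) = 7 + V \left(1 + 2 V\right)$)
$\left(u{\left(n \right)} + 8\right)^{2} = \left(\left(7 + 0 \left(1 + 2 \cdot 0\right)\right) + 8\right)^{2} = \left(\left(7 + 0 \left(1 + 0\right)\right) + 8\right)^{2} = \left(\left(7 + 0 \cdot 1\right) + 8\right)^{2} = \left(\left(7 + 0\right) + 8\right)^{2} = \left(7 + 8\right)^{2} = 15^{2} = 225$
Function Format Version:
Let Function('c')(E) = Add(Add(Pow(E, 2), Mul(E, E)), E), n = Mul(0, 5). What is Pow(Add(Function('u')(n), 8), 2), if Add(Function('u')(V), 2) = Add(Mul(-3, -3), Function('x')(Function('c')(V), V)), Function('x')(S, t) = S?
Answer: 225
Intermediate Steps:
n = 0
Function('c')(E) = Add(E, Mul(2, Pow(E, 2))) (Function('c')(E) = Add(Add(Pow(E, 2), Pow(E, 2)), E) = Add(Mul(2, Pow(E, 2)), E) = Add(E, Mul(2, Pow(E, 2))))
Function('u')(V) = Add(7, Mul(V, Add(1, Mul(2, V)))) (Function('u')(V) = Add(-2, Add(Mul(-3, -3), Mul(V, Add(1, Mul(2, V))))) = Add(-2, Add(9, Mul(V, Add(1, Mul(2, V))))) = Add(7, Mul(V, Add(1, Mul(2, V)))))
Pow(Add(Function('u')(n), 8), 2) = Pow(Add(Add(7, Mul(0, Add(1, Mul(2, 0)))), 8), 2) = Pow(Add(Add(7, Mul(0, Add(1, 0))), 8), 2) = Pow(Add(Add(7, Mul(0, 1)), 8), 2) = Pow(Add(Add(7, 0), 8), 2) = Pow(Add(7, 8), 2) = Pow(15, 2) = 225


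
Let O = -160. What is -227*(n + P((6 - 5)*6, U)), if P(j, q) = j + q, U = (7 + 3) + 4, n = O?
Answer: 31780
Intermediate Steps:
n = -160
U = 14 (U = 10 + 4 = 14)
-227*(n + P((6 - 5)*6, U)) = -227*(-160 + ((6 - 5)*6 + 14)) = -227*(-160 + (1*6 + 14)) = -227*(-160 + (6 + 14)) = -227*(-160 + 20) = -227*(-140) = 31780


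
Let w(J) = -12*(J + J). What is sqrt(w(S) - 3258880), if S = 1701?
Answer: 2*I*sqrt(824926) ≈ 1816.5*I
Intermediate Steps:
w(J) = -24*J
sqrt(w(S) - 3258880) = sqrt(-24*1701 - 3258880) = sqrt(-40824 - 3258880) = sqrt(-3299704) = 2*I*sqrt(824926)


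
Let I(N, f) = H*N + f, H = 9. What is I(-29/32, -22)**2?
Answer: 931225/1024 ≈ 909.40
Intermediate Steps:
I(N, f) = f + 9*N (I(N, f) = 9*N + f = f + 9*N)
I(-29/32, -22)**2 = (-22 + 9*(-29/32))**2 = (-22 - 261/32)**2 = (-965/32)**2 = 931225/1024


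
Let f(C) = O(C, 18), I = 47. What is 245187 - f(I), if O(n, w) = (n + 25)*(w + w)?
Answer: 242595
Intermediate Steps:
O(n, w) = 2*w*(25 + n) (O(n, w) = (25 + n)*(2*w) = 2*w*(25 + n))
f(C) = 900 + 36*C (f(C) = 2*18*(25 + C) = 900 + 36*C)
245187 - f(I) = 245187 - (900 + 36*47) = 245187 - (900 + 1692) = 245187 - 1*2592 = 245187 - 2592 = 242595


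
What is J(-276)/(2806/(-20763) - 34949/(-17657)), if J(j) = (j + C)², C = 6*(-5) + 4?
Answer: 33436507388364/676100545 ≈ 49455.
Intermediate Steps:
C = -26 (C = -30 + 4 = -26)
J(j) = (-26 + j)² (J(j) = (j - 26)² = (-26 + j)²)
J(-276)/(2806/(-20763) - 34949/(-17657)) = (-26 - 276)²/(2806/(-20763) - 34949/(-17657)) = (-302)²/(2806*(-1/20763) - 34949*(-1/17657)) = 91204/(-2806/20763 + 34949/17657) = 91204/(676100545/366612291) = 91204*(366612291/676100545) = 33436507388364/676100545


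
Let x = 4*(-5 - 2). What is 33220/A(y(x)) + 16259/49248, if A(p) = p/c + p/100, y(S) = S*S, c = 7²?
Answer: 10227538591/7337952 ≈ 1393.8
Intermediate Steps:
c = 49
x = -28 (x = 4*(-7) = -28)
y(S) = S²
A(p) = 149*p/4900 (A(p) = p/49 + p/100 = 149*p/4900)
33220/A(y(x)) + 16259/49248 = 33220/(((149/4900)*(-28)²)) + 16259/49248 = 33220/(((149/4900)*784)) + 16259*(1/49248) = 33220/(596/25) + 16259/49248 = 33220*(25/596) + 16259/49248 = 207625/149 + 16259/49248 = 10227538591/7337952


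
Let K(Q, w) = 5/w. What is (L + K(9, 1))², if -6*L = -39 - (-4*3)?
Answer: 361/4 ≈ 90.250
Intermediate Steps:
L = 9/2 (L = -(-39 - (-4*3))/6 = -(-39 - (-12))/6 = -(-39 - 1*(-12))/6 = -(-39 + 12)/6 = -⅙*(-27) = 9/2 ≈ 4.5000)
(L + K(9, 1))² = (9/2 + 5/1)² = (9/2 + 5*1)² = (9/2 + 5)² = (19/2)² = 361/4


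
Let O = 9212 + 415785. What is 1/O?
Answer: 1/424997 ≈ 2.3530e-6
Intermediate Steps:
O = 424997
1/O = 1/424997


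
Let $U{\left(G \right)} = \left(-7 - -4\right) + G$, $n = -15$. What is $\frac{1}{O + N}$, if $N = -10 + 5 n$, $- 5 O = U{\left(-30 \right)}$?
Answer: $- \frac{5}{392} \approx -0.012755$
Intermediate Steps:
$U{\left(G \right)} = -3 + G$ ($U{\left(G \right)} = \left(-7 + 4\right) + G = -3 + G$)
$O = \frac{33}{5}$ ($O = - \frac{-3 - 30}{5} = \left(- \frac{1}{5}\right) \left(-33\right) = \frac{33}{5} \approx 6.6$)
$N = -85$ ($N = -10 + 5 \left(-15\right) = -10 - 75 = -85$)
$\frac{1}{O + N} = \frac{1}{\frac{33}{5} - 85} = \frac{1}{- \frac{392}{5}} = - \frac{5}{392}$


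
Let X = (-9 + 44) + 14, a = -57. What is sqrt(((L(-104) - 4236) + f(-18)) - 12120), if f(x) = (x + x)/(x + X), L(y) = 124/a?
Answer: 2*I*sqrt(12769644279)/1767 ≈ 127.9*I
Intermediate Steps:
X = 49 (X = 35 + 14 = 49)
L(y) = -124/57 (L(y) = 124/(-57) = 124*(-1/57) = -124/57)
f(x) = 2*x/(49 + x) (f(x) = (x + x)/(x + 49) = (2*x)/(49 + x) = 2*x/(49 + x))
sqrt(((L(-104) - 4236) + f(-18)) - 12120) = sqrt(((-124/57 - 4236) + 2*(-18)/(49 - 18)) - 12120) = sqrt((-241576/57 + 2*(-18)/31) - 12120) = sqrt((-241576/57 + 2*(-18)*(1/31)) - 12120) = sqrt((-241576/57 - 36/31) - 12120) = sqrt(-7490908/1767 - 12120) = sqrt(-28906948/1767) = 2*I*sqrt(12769644279)/1767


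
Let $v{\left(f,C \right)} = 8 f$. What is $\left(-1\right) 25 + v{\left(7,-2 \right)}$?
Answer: $31$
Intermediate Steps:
$\left(-1\right) 25 + v{\left(7,-2 \right)} = \left(-1\right) 25 + 8 \cdot 7 = -25 + 56 = 31$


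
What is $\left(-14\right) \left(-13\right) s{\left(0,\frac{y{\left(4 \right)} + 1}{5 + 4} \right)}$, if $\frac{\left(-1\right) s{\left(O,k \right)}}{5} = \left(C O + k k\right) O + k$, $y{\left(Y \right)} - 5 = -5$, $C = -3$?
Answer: $- \frac{910}{9} \approx -101.11$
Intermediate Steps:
$y{\left(Y \right)} = 0$ ($y{\left(Y \right)} = 5 - 5 = 0$)
$s{\left(O,k \right)} = - 5 k - 5 O \left(k^{2} - 3 O\right)$ ($s{\left(O,k \right)} = - 5 \left(\left(- 3 O + k k\right) O + k\right) = - 5 \left(\left(- 3 O + k^{2}\right) O + k\right) = - 5 \left(\left(k^{2} - 3 O\right) O + k\right) = - 5 \left(O \left(k^{2} - 3 O\right) + k\right) = - 5 \left(k + O \left(k^{2} - 3 O\right)\right) = - 5 k - 5 O \left(k^{2} - 3 O\right)$)
$\left(-14\right) \left(-13\right) s{\left(0,\frac{y{\left(4 \right)} + 1}{5 + 4} \right)} = \left(-14\right) \left(-13\right) \left(- 5 \frac{0 + 1}{5 + 4} + 15 \cdot 0^{2} - 0 \left(\frac{0 + 1}{5 + 4}\right)^{2}\right) = 182 \left(- 5 \cdot 1 \cdot \frac{1}{9} + 15 \cdot 0 - 0 \left(1 \cdot \frac{1}{9}\right)^{2}\right) = 182 \left(- 5 \cdot 1 \cdot \frac{1}{9} + 0 - 0 \left(1 \cdot \frac{1}{9}\right)^{2}\right) = 182 \left(\left(-5\right) \frac{1}{9} + 0 - \frac{0}{81}\right) = 182 \left(- \frac{5}{9} + 0 - 0 \cdot \frac{1}{81}\right) = 182 \left(- \frac{5}{9} + 0 + 0\right) = 182 \left(- \frac{5}{9}\right) = - \frac{910}{9}$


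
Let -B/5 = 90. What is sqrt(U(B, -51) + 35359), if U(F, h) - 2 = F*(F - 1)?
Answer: 3*sqrt(26479) ≈ 488.17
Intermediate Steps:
B = -450 (B = -5*90 = -450)
U(F, h) = 2 + F*(-1 + F) (U(F, h) = 2 + F*(F - 1) = 2 + F*(-1 + F))
sqrt(U(B, -51) + 35359) = sqrt((2 + (-450)**2 - 1*(-450)) + 35359) = sqrt((2 + 202500 + 450) + 35359) = sqrt(202952 + 35359) = sqrt(238311) = 3*sqrt(26479)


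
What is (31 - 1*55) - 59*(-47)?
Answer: 2749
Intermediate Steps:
(31 - 1*55) - 59*(-47) = (31 - 55) + 2773 = -24 + 2773 = 2749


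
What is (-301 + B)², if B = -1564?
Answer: 3478225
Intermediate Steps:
(-301 + B)² = (-301 - 1564)² = (-1865)² = 3478225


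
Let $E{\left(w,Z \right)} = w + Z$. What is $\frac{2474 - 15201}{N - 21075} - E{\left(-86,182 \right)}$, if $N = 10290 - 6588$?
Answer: $- \frac{1655081}{17373} \approx -95.267$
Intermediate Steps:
$N = 3702$ ($N = 10290 - 6588 = 3702$)
$E{\left(w,Z \right)} = Z + w$
$\frac{2474 - 15201}{N - 21075} - E{\left(-86,182 \right)} = \frac{2474 - 15201}{3702 - 21075} - \left(182 - 86\right) = - \frac{12727}{-17373} - 96 = \left(-12727\right) \left(- \frac{1}{17373}\right) - 96 = \frac{12727}{17373} - 96 = - \frac{1655081}{17373}$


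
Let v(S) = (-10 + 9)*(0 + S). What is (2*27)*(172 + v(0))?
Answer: 9288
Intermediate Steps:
v(S) = -S
(2*27)*(172 + v(0)) = (2*27)*(172 - 1*0) = 54*(172 + 0) = 54*172 = 9288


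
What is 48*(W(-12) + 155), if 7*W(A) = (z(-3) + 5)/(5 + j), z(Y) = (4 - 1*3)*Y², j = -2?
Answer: 7472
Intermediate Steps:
z(Y) = Y² (z(Y) = (4 - 3)*Y² = 1*Y² = Y²)
W(A) = ⅔ (W(A) = (((-3)² + 5)/(5 - 2))/7 = ((9 + 5)/3)/7 = (14*(⅓))/7 = (⅐)*(14/3) = ⅔)
48*(W(-12) + 155) = 48*(⅔ + 155) = 48*(467/3) = 7472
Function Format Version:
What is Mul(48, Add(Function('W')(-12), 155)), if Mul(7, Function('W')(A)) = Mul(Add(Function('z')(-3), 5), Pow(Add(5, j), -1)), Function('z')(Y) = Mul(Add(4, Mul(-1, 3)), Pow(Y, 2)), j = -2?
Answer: 7472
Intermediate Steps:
Function('z')(Y) = Pow(Y, 2) (Function('z')(Y) = Mul(Add(4, -3), Pow(Y, 2)) = Mul(1, Pow(Y, 2)) = Pow(Y, 2))
Function('W')(A) = Rational(2, 3) (Function('W')(A) = Mul(Rational(1, 7), Mul(Add(Pow(-3, 2), 5), Pow(Add(5, -2), -1))) = Mul(Rational(1, 7), Mul(Add(9, 5), Pow(3, -1))) = Mul(Rational(1, 7), Mul(14, Rational(1, 3))) = Mul(Rational(1, 7), Rational(14, 3)) = Rational(2, 3))
Mul(48, Add(Function('W')(-12), 155)) = Mul(48, Add(Rational(2, 3), 155)) = Mul(48, Rational(467, 3)) = 7472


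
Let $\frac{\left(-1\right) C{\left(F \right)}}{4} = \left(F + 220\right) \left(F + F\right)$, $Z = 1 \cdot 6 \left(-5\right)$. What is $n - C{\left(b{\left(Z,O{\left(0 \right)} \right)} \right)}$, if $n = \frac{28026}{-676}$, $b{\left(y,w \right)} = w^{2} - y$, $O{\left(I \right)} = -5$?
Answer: $\frac{40883987}{338} \approx 1.2096 \cdot 10^{5}$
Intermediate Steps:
$Z = -30$ ($Z = 6 \left(-5\right) = -30$)
$n = - \frac{14013}{338}$ ($n = 28026 \left(- \frac{1}{676}\right) = - \frac{14013}{338} \approx -41.459$)
$C{\left(F \right)} = - 8 F \left(220 + F\right)$ ($C{\left(F \right)} = - 4 \left(F + 220\right) \left(F + F\right) = - 4 \left(220 + F\right) 2 F = - 4 \cdot 2 F \left(220 + F\right) = - 8 F \left(220 + F\right)$)
$n - C{\left(b{\left(Z,O{\left(0 \right)} \right)} \right)} = - \frac{14013}{338} - - 8 \left(\left(-5\right)^{2} - -30\right) \left(220 + \left(\left(-5\right)^{2} - -30\right)\right) = - \frac{14013}{338} - - 8 \left(25 + 30\right) \left(220 + \left(25 + 30\right)\right) = - \frac{14013}{338} - \left(-8\right) 55 \left(220 + 55\right) = - \frac{14013}{338} - \left(-8\right) 55 \cdot 275 = - \frac{14013}{338} - -121000 = - \frac{14013}{338} + 121000 = \frac{40883987}{338}$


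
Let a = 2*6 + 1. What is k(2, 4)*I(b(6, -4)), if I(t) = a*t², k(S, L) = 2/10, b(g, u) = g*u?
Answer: 7488/5 ≈ 1497.6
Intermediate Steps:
a = 13 (a = 12 + 1 = 13)
k(S, L) = ⅕ (k(S, L) = 2*(⅒) = ⅕)
I(t) = 13*t²
k(2, 4)*I(b(6, -4)) = (13*(6*(-4))²)/5 = (13*(-24)²)/5 = (13*576)/5 = (⅕)*7488 = 7488/5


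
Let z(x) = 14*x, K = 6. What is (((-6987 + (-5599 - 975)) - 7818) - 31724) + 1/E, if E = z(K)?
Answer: -4460651/84 ≈ -53103.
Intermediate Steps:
E = 84 (E = 14*6 = 84)
(((-6987 + (-5599 - 975)) - 7818) - 31724) + 1/E = (((-6987 + (-5599 - 975)) - 7818) - 31724) + 1/84 = (((-6987 - 6574) - 7818) - 31724) + 1/84 = ((-13561 - 7818) - 31724) + 1/84 = (-21379 - 31724) + 1/84 = -53103 + 1/84 = -4460651/84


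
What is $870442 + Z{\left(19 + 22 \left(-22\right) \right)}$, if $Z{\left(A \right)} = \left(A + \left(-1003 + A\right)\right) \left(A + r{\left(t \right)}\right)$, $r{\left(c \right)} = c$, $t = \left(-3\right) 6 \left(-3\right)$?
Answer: $1664905$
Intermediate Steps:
$t = 54$ ($t = \left(-18\right) \left(-3\right) = 54$)
$Z{\left(A \right)} = \left(-1003 + 2 A\right) \left(54 + A\right)$ ($Z{\left(A \right)} = \left(A + \left(-1003 + A\right)\right) \left(A + 54\right) = \left(-1003 + 2 A\right) \left(54 + A\right)$)
$870442 + Z{\left(19 + 22 \left(-22\right) \right)} = 870442 - \left(54162 - 2 \left(19 + 22 \left(-22\right)\right)^{2} + 895 \left(19 + 22 \left(-22\right)\right)\right) = 870442 - \left(54162 - 2 \left(19 - 484\right)^{2} + 895 \left(19 - 484\right)\right) = 870442 - \left(-362013 - 432450\right) = 870442 + \left(-54162 + 416175 + 2 \cdot 216225\right) = 870442 + \left(-54162 + 416175 + 432450\right) = 870442 + 794463 = 1664905$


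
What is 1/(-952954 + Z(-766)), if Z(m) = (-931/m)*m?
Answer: -1/953885 ≈ -1.0483e-6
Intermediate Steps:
Z(m) = -931
1/(-952954 + Z(-766)) = 1/(-952954 - 931) = 1/(-953885) = -1/953885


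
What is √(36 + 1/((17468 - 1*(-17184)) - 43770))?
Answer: √2992956146/9118 ≈ 6.0000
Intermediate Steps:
√(36 + 1/((17468 - 1*(-17184)) - 43770)) = √(36 + 1/((17468 + 17184) - 43770)) = √(36 + 1/(34652 - 43770)) = √(36 + 1/(-9118)) = √(36 - 1/9118) = √(328247/9118) = √2992956146/9118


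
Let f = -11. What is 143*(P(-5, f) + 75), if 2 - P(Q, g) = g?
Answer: 12584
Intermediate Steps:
P(Q, g) = 2 - g
143*(P(-5, f) + 75) = 143*((2 - 1*(-11)) + 75) = 143*((2 + 11) + 75) = 143*(13 + 75) = 143*88 = 12584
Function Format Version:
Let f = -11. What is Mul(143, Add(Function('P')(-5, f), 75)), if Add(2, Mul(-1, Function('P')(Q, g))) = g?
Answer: 12584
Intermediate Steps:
Function('P')(Q, g) = Add(2, Mul(-1, g))
Mul(143, Add(Function('P')(-5, f), 75)) = Mul(143, Add(Add(2, Mul(-1, -11)), 75)) = Mul(143, Add(Add(2, 11), 75)) = Mul(143, Add(13, 75)) = Mul(143, 88) = 12584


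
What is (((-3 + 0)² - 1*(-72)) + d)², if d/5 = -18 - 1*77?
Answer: 155236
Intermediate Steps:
d = -475 (d = 5*(-18 - 1*77) = 5*(-18 - 77) = 5*(-95) = -475)
(((-3 + 0)² - 1*(-72)) + d)² = (((-3 + 0)² - 1*(-72)) - 475)² = (((-3)² + 72) - 475)² = ((9 + 72) - 475)² = (81 - 475)² = (-394)² = 155236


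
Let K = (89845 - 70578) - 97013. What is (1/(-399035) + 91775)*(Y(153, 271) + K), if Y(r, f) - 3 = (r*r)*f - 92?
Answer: 229470071504732496/399035 ≈ 5.7506e+11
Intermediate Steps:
Y(r, f) = -89 + f*r² (Y(r, f) = 3 + ((r*r)*f - 92) = 3 + (r²*f - 92) = 3 + (f*r² - 92) = 3 + (-92 + f*r²) = -89 + f*r²)
K = -77746 (K = 19267 - 97013 = -77746)
(1/(-399035) + 91775)*(Y(153, 271) + K) = (1/(-399035) + 91775)*((-89 + 271*153²) - 77746) = (-1/399035 + 91775)*((-89 + 271*23409) - 77746) = 36621437124*((-89 + 6343839) - 77746)/399035 = 36621437124*(6343750 - 77746)/399035 = (36621437124/399035)*6266004 = 229470071504732496/399035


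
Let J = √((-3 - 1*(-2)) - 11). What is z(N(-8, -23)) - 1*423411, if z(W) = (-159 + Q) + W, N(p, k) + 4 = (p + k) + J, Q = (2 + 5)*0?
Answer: -423605 + 2*I*√3 ≈ -4.2361e+5 + 3.4641*I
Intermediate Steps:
Q = 0 (Q = 7*0 = 0)
J = 2*I*√3 (J = √((-3 + 2) - 11) = √(-1 - 11) = √(-12) = 2*I*√3 ≈ 3.4641*I)
N(p, k) = -4 + k + p + 2*I*√3 (N(p, k) = -4 + ((p + k) + 2*I*√3) = -4 + ((k + p) + 2*I*√3) = -4 + (k + p + 2*I*√3) = -4 + k + p + 2*I*√3)
z(W) = -159 + W (z(W) = (-159 + 0) + W = -159 + W)
z(N(-8, -23)) - 1*423411 = (-159 + (-4 - 23 - 8 + 2*I*√3)) - 1*423411 = (-159 + (-35 + 2*I*√3)) - 423411 = (-194 + 2*I*√3) - 423411 = -423605 + 2*I*√3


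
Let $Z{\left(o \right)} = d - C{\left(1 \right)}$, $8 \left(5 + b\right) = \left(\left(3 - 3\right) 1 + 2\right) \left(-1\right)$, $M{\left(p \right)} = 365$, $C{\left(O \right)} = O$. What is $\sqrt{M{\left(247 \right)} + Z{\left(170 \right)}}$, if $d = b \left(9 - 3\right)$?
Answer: $\frac{\sqrt{1330}}{2} \approx 18.235$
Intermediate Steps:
$b = - \frac{21}{4}$ ($b = -5 + \frac{\left(\left(3 - 3\right) 1 + 2\right) \left(-1\right)}{8} = -5 + \frac{\left(0 \cdot 1 + 2\right) \left(-1\right)}{8} = -5 + \frac{\left(0 + 2\right) \left(-1\right)}{8} = -5 + \frac{2 \left(-1\right)}{8} = -5 + \frac{1}{8} \left(-2\right) = -5 - \frac{1}{4} = - \frac{21}{4} \approx -5.25$)
$d = - \frac{63}{2}$ ($d = - \frac{21 \left(9 - 3\right)}{4} = \left(- \frac{21}{4}\right) 6 = - \frac{63}{2} \approx -31.5$)
$Z{\left(o \right)} = - \frac{65}{2}$ ($Z{\left(o \right)} = - \frac{63}{2} - 1 = - \frac{65}{2}$)
$\sqrt{M{\left(247 \right)} + Z{\left(170 \right)}} = \sqrt{365 - \frac{65}{2}} = \sqrt{\frac{665}{2}} = \frac{\sqrt{1330}}{2}$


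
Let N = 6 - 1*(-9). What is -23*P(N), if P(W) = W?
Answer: -345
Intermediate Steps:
N = 15 (N = 6 + 9 = 15)
-23*P(N) = -23*15 = -345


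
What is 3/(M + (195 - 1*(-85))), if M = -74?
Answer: 3/206 ≈ 0.014563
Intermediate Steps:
3/(M + (195 - 1*(-85))) = 3/(-74 + (195 - 1*(-85))) = 3/(-74 + (195 + 85)) = 3/(-74 + 280) = 3/206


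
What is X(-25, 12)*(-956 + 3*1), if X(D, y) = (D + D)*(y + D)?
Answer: -619450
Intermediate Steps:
X(D, y) = 2*D*(D + y) (X(D, y) = (2*D)*(D + y) = 2*D*(D + y))
X(-25, 12)*(-956 + 3*1) = (2*(-25)*(-25 + 12))*(-956 + 3*1) = (2*(-25)*(-13))*(-956 + 3) = 650*(-953) = -619450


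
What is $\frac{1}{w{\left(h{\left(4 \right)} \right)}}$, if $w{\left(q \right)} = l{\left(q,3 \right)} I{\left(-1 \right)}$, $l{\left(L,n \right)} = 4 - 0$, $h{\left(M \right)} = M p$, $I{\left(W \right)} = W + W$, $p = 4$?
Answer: $- \frac{1}{8} \approx -0.125$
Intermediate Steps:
$I{\left(W \right)} = 2 W$
$h{\left(M \right)} = 4 M$ ($h{\left(M \right)} = M 4 = 4 M$)
$l{\left(L,n \right)} = 4$ ($l{\left(L,n \right)} = 4 + 0 = 4$)
$w{\left(q \right)} = -8$ ($w{\left(q \right)} = 4 \cdot 2 \left(-1\right) = 4 \left(-2\right) = -8$)
$\frac{1}{w{\left(h{\left(4 \right)} \right)}} = \frac{1}{-8} = - \frac{1}{8}$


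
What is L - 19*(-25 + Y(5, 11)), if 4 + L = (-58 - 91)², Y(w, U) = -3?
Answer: 22729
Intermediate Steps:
L = 22197 (L = -4 + (-58 - 91)² = -4 + (-149)² = -4 + 22201 = 22197)
L - 19*(-25 + Y(5, 11)) = 22197 - 19*(-25 - 3) = 22197 - 19*(-28) = 22197 - 1*(-532) = 22197 + 532 = 22729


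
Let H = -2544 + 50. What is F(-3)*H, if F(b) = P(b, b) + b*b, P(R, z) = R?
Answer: -14964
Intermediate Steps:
H = -2494
F(b) = b + b**2 (F(b) = b + b*b = b + b**2)
F(-3)*H = -3*(1 - 3)*(-2494) = -3*(-2)*(-2494) = 6*(-2494) = -14964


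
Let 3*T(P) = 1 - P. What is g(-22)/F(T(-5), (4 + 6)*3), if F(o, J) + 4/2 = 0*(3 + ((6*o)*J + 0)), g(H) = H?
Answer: 11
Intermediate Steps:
T(P) = 1/3 - P/3 (T(P) = (1 - P)/3 = 1/3 - P/3)
F(o, J) = -2 (F(o, J) = -2 + 0*(3 + ((6*o)*J + 0)) = -2 + 0*(3 + (6*J*o + 0)) = -2 + 0*(3 + 6*J*o) = -2 + 0 = -2)
g(-22)/F(T(-5), (4 + 6)*3) = -22/(-2) = -22*(-1/2) = 11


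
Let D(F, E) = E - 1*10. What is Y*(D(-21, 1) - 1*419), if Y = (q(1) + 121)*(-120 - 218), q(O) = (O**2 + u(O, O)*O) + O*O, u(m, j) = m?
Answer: 17938336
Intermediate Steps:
q(O) = 3*O**2 (q(O) = (O**2 + O*O) + O*O = (O**2 + O**2) + O**2 = 2*O**2 + O**2 = 3*O**2)
D(F, E) = -10 + E (D(F, E) = E - 10 = -10 + E)
Y = -41912 (Y = (3*1**2 + 121)*(-120 - 218) = (3*1 + 121)*(-338) = (3 + 121)*(-338) = 124*(-338) = -41912)
Y*(D(-21, 1) - 1*419) = -41912*((-10 + 1) - 1*419) = -41912*(-9 - 419) = -41912*(-428) = 17938336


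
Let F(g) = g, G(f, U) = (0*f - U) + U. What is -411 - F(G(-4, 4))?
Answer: -411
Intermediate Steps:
G(f, U) = 0 (G(f, U) = (0 - U) + U = -U + U = 0)
-411 - F(G(-4, 4)) = -411 - 1*0 = -411 + 0 = -411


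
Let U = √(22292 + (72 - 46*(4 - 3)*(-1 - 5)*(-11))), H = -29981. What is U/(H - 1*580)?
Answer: -8*√302/30561 ≈ -0.0045491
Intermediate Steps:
U = 8*√302 (U = √(22292 + (72 - 46*1*(-6)*(-11))) = √(22292 + (72 - (-276)*(-11))) = √(22292 + (72 - 46*66)) = √(22292 + (72 - 3036)) = √(22292 - 2964) = √19328 = 8*√302 ≈ 139.03)
U/(H - 1*580) = (8*√302)/(-29981 - 1*580) = (8*√302)/(-29981 - 580) = (8*√302)/(-30561) = (8*√302)*(-1/30561) = -8*√302/30561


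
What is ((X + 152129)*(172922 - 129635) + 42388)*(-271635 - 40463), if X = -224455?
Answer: 977095562139052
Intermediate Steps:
((X + 152129)*(172922 - 129635) + 42388)*(-271635 - 40463) = ((-224455 + 152129)*(172922 - 129635) + 42388)*(-271635 - 40463) = (-72326*43287 + 42388)*(-312098) = (-3130775562 + 42388)*(-312098) = -3130733174*(-312098) = 977095562139052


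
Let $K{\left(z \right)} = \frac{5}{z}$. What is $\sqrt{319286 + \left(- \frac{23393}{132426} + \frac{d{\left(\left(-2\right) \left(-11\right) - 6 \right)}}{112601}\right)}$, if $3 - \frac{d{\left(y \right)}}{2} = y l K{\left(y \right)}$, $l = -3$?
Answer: $\frac{\sqrt{7888022559826825447037006}}{4970433342} \approx 565.05$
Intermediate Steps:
$d{\left(y \right)} = 36$ ($d{\left(y \right)} = 6 - 2 y \left(-3\right) \frac{5}{y} = 6 - 2 - 3 y \frac{5}{y} = 6 - -30 = 6 + 30 = 36$)
$\sqrt{319286 + \left(- \frac{23393}{132426} + \frac{d{\left(\left(-2\right) \left(-11\right) - 6 \right)}}{112601}\right)} = \sqrt{319286 + \left(- \frac{23393}{132426} + \frac{36}{112601}\right)} = \sqrt{319286 - \frac{2629307857}{14911300026}} = \sqrt{\frac{4760966710793579}{14911300026}} = \frac{\sqrt{7888022559826825447037006}}{4970433342}$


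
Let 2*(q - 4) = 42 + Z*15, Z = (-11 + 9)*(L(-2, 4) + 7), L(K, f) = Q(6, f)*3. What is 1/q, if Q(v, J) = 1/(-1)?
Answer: -1/35 ≈ -0.028571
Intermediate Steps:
Q(v, J) = -1
L(K, f) = -3 (L(K, f) = -1*3 = -3)
Z = -8 (Z = (-11 + 9)*(-3 + 7) = -2*4 = -8)
q = -35 (q = 4 + (42 - 8*15)/2 = 4 + (42 - 120)/2 = 4 + (½)*(-78) = 4 - 39 = -35)
1/q = 1/(-35) = -1/35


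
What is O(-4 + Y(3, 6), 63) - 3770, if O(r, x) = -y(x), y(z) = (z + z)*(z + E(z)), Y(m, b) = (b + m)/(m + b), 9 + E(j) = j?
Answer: -18512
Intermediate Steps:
E(j) = -9 + j
Y(m, b) = 1 (Y(m, b) = (b + m)/(b + m) = 1)
y(z) = 2*z*(-9 + 2*z) (y(z) = (z + z)*(z + (-9 + z)) = (2*z)*(-9 + 2*z) = 2*z*(-9 + 2*z))
O(r, x) = -2*x*(-9 + 2*x)
O(-4 + Y(3, 6), 63) - 3770 = 2*63*(9 - 2*63) - 3770 = 2*63*(9 - 126) - 3770 = 2*63*(-117) - 3770 = -14742 - 3770 = -18512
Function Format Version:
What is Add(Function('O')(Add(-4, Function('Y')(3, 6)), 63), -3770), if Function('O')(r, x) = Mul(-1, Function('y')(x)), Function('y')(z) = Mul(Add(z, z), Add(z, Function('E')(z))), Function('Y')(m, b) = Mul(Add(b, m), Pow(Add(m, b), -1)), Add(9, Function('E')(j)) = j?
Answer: -18512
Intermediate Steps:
Function('E')(j) = Add(-9, j)
Function('Y')(m, b) = 1 (Function('Y')(m, b) = Mul(Add(b, m), Pow(Add(b, m), -1)) = 1)
Function('y')(z) = Mul(2, z, Add(-9, Mul(2, z))) (Function('y')(z) = Mul(Add(z, z), Add(z, Add(-9, z))) = Mul(Mul(2, z), Add(-9, Mul(2, z))) = Mul(2, z, Add(-9, Mul(2, z))))
Function('O')(r, x) = Mul(-2, x, Add(-9, Mul(2, x))) (Function('O')(r, x) = Mul(-1, Mul(2, x, Add(-9, Mul(2, x)))) = Mul(-2, x, Add(-9, Mul(2, x))))
Add(Function('O')(Add(-4, Function('Y')(3, 6)), 63), -3770) = Add(Mul(2, 63, Add(9, Mul(-2, 63))), -3770) = Add(Mul(2, 63, Add(9, -126)), -3770) = Add(Mul(2, 63, -117), -3770) = Add(-14742, -3770) = -18512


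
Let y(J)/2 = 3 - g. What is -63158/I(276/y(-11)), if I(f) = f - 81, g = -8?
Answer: 694738/753 ≈ 922.63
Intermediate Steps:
y(J) = 22 (y(J) = 2*(3 - 1*(-8)) = 2*(3 + 8) = 2*11 = 22)
I(f) = -81 + f
-63158/I(276/y(-11)) = -63158/(-81 + 276/22) = -63158/(-81 + 276*(1/22)) = -63158/(-81 + 138/11) = -63158/(-753/11) = -63158*(-11/753) = 694738/753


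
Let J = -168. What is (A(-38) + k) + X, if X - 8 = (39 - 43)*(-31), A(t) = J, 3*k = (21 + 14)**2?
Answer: 1117/3 ≈ 372.33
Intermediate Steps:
k = 1225/3 (k = (21 + 14)**2/3 = (1/3)*35**2 = (1/3)*1225 = 1225/3 ≈ 408.33)
A(t) = -168
X = 132 (X = 8 + (39 - 43)*(-31) = 8 - 4*(-31) = 8 + 124 = 132)
(A(-38) + k) + X = (-168 + 1225/3) + 132 = 721/3 + 132 = 1117/3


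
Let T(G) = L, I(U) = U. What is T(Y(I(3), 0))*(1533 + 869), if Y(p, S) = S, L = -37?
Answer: -88874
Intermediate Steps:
T(G) = -37
T(Y(I(3), 0))*(1533 + 869) = -37*(1533 + 869) = -37*2402 = -88874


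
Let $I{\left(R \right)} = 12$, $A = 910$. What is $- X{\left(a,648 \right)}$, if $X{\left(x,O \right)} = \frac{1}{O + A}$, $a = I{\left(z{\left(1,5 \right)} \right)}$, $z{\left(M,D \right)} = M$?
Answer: $- \frac{1}{1558} \approx -0.00064185$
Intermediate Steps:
$a = 12$
$X{\left(x,O \right)} = \frac{1}{910 + O}$ ($X{\left(x,O \right)} = \frac{1}{O + 910} = \frac{1}{910 + O}$)
$- X{\left(a,648 \right)} = - \frac{1}{910 + 648} = - \frac{1}{1558}$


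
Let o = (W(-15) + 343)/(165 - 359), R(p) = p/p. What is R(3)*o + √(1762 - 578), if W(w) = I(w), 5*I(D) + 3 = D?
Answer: -1697/970 + 4*√74 ≈ 32.660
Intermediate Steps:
R(p) = 1
I(D) = -⅗ + D/5
W(w) = -⅗ + w/5
o = -1697/970 (o = ((-⅗ + (⅕)*(-15)) + 343)/(165 - 359) = ((-⅗ - 3) + 343)/(-194) = (-18/5 + 343)*(-1/194) = (1697/5)*(-1/194) = -1697/970 ≈ -1.7495)
R(3)*o + √(1762 - 578) = 1*(-1697/970) + √(1762 - 578) = -1697/970 + √1184 = -1697/970 + 4*√74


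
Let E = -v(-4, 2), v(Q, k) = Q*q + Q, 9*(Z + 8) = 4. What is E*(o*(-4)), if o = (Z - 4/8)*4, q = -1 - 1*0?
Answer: 0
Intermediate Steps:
q = -1 (q = -1 + 0 = -1)
Z = -68/9 (Z = -8 + (1/9)*4 = -8 + 4/9 = -68/9 ≈ -7.5556)
o = -290/9 (o = (-68/9 - 4/8)*4 = (-68/9 - 4*1/8)*4 = (-68/9 - 1/2)*4 = -145/18*4 = -290/9 ≈ -32.222)
v(Q, k) = 0 (v(Q, k) = Q*(-1) + Q = -Q + Q = 0)
E = 0 (E = -1*0 = 0)
E*(o*(-4)) = 0*(-290/9*(-4)) = 0*(1160/9) = 0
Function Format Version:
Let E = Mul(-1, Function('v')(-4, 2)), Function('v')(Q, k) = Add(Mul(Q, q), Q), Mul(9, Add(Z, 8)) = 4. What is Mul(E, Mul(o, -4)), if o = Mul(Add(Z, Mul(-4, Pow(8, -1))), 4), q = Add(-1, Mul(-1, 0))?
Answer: 0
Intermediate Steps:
q = -1 (q = Add(-1, 0) = -1)
Z = Rational(-68, 9) (Z = Add(-8, Mul(Rational(1, 9), 4)) = Add(-8, Rational(4, 9)) = Rational(-68, 9) ≈ -7.5556)
o = Rational(-290, 9) (o = Mul(Add(Rational(-68, 9), Mul(-4, Pow(8, -1))), 4) = Mul(Add(Rational(-68, 9), Mul(-4, Rational(1, 8))), 4) = Mul(Add(Rational(-68, 9), Rational(-1, 2)), 4) = Mul(Rational(-145, 18), 4) = Rational(-290, 9) ≈ -32.222)
Function('v')(Q, k) = 0 (Function('v')(Q, k) = Add(Mul(Q, -1), Q) = Add(Mul(-1, Q), Q) = 0)
E = 0 (E = Mul(-1, 0) = 0)
Mul(E, Mul(o, -4)) = Mul(0, Mul(Rational(-290, 9), -4)) = Mul(0, Rational(1160, 9)) = 0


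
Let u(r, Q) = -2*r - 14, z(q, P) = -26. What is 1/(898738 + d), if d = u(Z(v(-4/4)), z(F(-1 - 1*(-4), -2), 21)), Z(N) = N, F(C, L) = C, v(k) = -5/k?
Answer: 1/898714 ≈ 1.1127e-6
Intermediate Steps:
u(r, Q) = -14 - 2*r
d = -24 (d = -14 - (-10)/((-4/4)) = -14 - (-10)/((-4*¼)) = -14 - (-10)/(-1) = -14 - (-10)*(-1) = -14 - 2*5 = -14 - 10 = -24)
1/(898738 + d) = 1/(898738 - 24) = 1/898714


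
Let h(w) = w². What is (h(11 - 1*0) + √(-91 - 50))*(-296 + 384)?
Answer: 10648 + 88*I*√141 ≈ 10648.0 + 1044.9*I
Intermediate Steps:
(h(11 - 1*0) + √(-91 - 50))*(-296 + 384) = ((11 - 1*0)² + √(-91 - 50))*(-296 + 384) = ((11 + 0)² + √(-141))*88 = (11² + I*√141)*88 = (121 + I*√141)*88 = 10648 + 88*I*√141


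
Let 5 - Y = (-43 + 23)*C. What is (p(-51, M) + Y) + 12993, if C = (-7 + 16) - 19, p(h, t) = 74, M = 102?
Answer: 12872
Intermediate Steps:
C = -10 (C = 9 - 19 = -10)
Y = -195 (Y = 5 - (-43 + 23)*(-10) = 5 - (-20)*(-10) = 5 - 1*200 = 5 - 200 = -195)
(p(-51, M) + Y) + 12993 = (74 - 195) + 12993 = -121 + 12993 = 12872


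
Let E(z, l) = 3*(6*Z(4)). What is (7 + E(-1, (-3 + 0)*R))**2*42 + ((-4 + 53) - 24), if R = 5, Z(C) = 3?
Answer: 156307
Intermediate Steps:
E(z, l) = 54 (E(z, l) = 3*(6*3) = 3*18 = 54)
(7 + E(-1, (-3 + 0)*R))**2*42 + ((-4 + 53) - 24) = (7 + 54)**2*42 + ((-4 + 53) - 24) = 61**2*42 + (49 - 24) = 3721*42 + 25 = 156282 + 25 = 156307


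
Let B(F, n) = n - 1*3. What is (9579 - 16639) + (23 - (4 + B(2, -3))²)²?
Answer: -6699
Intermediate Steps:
B(F, n) = -3 + n (B(F, n) = n - 3 = -3 + n)
(9579 - 16639) + (23 - (4 + B(2, -3))²)² = (9579 - 16639) + (23 - (4 + (-3 - 3))²)² = -7060 + (23 - (4 - 6)²)² = -7060 + (23 - 1*(-2)²)² = -7060 + (23 - 1*4)² = -7060 + (23 - 4)² = -7060 + 19² = -7060 + 361 = -6699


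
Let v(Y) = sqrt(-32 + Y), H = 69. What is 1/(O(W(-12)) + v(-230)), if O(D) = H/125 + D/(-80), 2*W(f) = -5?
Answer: 9332000/4197442889 - 16000000*I*sqrt(262)/4197442889 ≈ 0.0022233 - 0.0617*I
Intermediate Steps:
W(f) = -5/2 (W(f) = (1/2)*(-5) = -5/2)
O(D) = 69/125 - D/80 (O(D) = 69/125 + D/(-80) = 69*(1/125) + D*(-1/80) = 69/125 - D/80)
1/(O(W(-12)) + v(-230)) = 1/((69/125 - 1/80*(-5/2)) + sqrt(-32 - 230)) = 1/((69/125 + 1/32) + sqrt(-262)) = 1/(2333/4000 + I*sqrt(262))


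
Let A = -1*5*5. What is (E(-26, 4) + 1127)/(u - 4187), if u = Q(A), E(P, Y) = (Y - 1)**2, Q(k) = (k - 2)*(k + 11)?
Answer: -1136/3809 ≈ -0.29824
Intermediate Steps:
A = -25 (A = -5*5 = -25)
Q(k) = (-2 + k)*(11 + k)
E(P, Y) = (-1 + Y)**2
u = 378 (u = -22 + (-25)**2 + 9*(-25) = -22 + 625 - 225 = 378)
(E(-26, 4) + 1127)/(u - 4187) = ((-1 + 4)**2 + 1127)/(378 - 4187) = (3**2 + 1127)/(-3809) = (9 + 1127)*(-1/3809) = 1136*(-1/3809) = -1136/3809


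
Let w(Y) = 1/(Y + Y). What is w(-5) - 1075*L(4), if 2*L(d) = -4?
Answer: 21499/10 ≈ 2149.9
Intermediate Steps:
w(Y) = 1/(2*Y)
L(d) = -2 (L(d) = (½)*(-4) = -2)
w(-5) - 1075*L(4) = (½)/(-5) - 1075*(-2) = (½)*(-⅕) + 2150 = -⅒ + 2150 = 21499/10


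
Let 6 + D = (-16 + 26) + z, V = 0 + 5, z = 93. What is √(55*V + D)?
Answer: 2*√93 ≈ 19.287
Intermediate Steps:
V = 5
D = 97 (D = -6 + ((-16 + 26) + 93) = -6 + (10 + 93) = -6 + 103 = 97)
√(55*V + D) = √(55*5 + 97) = √(275 + 97) = √372 = 2*√93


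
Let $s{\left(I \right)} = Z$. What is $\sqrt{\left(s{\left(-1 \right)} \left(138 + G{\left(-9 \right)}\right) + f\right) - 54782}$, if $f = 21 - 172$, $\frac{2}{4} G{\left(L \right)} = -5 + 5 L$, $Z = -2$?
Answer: $i \sqrt{55009} \approx 234.54 i$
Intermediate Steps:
$s{\left(I \right)} = -2$
$G{\left(L \right)} = -10 + 10 L$ ($G{\left(L \right)} = 2 \left(-5 + 5 L\right) = -10 + 10 L$)
$f = -151$ ($f = 21 - 172 = -151$)
$\sqrt{\left(s{\left(-1 \right)} \left(138 + G{\left(-9 \right)}\right) + f\right) - 54782} = \sqrt{\left(- 2 \left(138 + \left(-10 + 10 \left(-9\right)\right)\right) - 151\right) - 54782} = \sqrt{\left(- 2 \left(138 - 100\right) - 151\right) - 54782} = \sqrt{\left(\left(-2\right) 38 - 151\right) - 54782} = \sqrt{\left(-76 - 151\right) - 54782} = \sqrt{-227 - 54782} = \sqrt{-55009} = i \sqrt{55009}$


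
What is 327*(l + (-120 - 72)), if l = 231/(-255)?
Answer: -5361819/85 ≈ -63080.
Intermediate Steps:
l = -77/85 (l = 231*(-1/255) = -77/85 ≈ -0.90588)
327*(l + (-120 - 72)) = 327*(-77/85 + (-120 - 72)) = 327*(-77/85 - 192) = 327*(-16397/85) = -5361819/85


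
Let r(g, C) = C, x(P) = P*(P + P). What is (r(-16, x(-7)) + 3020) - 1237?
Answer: 1881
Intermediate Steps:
x(P) = 2*P² (x(P) = P*(2*P) = 2*P²)
(r(-16, x(-7)) + 3020) - 1237 = (2*(-7)² + 3020) - 1237 = (2*49 + 3020) - 1237 = (98 + 3020) - 1237 = 3118 - 1237 = 1881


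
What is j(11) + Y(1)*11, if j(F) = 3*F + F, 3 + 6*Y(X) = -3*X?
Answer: 33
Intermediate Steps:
Y(X) = -½ - X/2 (Y(X) = -½ + (-3*X)/6 = -½ - X/2)
j(F) = 4*F
j(11) + Y(1)*11 = 4*11 + (-½ - ½*1)*11 = 44 + (-½ - ½)*11 = 44 - 1*11 = 44 - 11 = 33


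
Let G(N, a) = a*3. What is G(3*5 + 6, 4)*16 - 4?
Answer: 188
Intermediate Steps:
G(N, a) = 3*a
G(3*5 + 6, 4)*16 - 4 = (3*4)*16 - 4 = 12*16 - 4 = 192 - 4 = 188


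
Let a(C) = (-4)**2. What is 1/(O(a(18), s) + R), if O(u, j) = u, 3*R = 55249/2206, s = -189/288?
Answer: 6618/161137 ≈ 0.041071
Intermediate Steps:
s = -21/32 (s = -189*1/288 = -21/32 ≈ -0.65625)
R = 55249/6618 (R = (55249/2206)/3 = (55249*(1/2206))/3 = (1/3)*(55249/2206) = 55249/6618 ≈ 8.3483)
a(C) = 16
1/(O(a(18), s) + R) = 1/(16 + 55249/6618) = 1/(161137/6618) = 6618/161137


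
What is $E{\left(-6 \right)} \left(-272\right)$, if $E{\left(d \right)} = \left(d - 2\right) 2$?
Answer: $4352$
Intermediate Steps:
$E{\left(d \right)} = -4 + 2 d$ ($E{\left(d \right)} = \left(-2 + d\right) 2 = -4 + 2 d$)
$E{\left(-6 \right)} \left(-272\right) = \left(-4 + 2 \left(-6\right)\right) \left(-272\right) = \left(-4 - 12\right) \left(-272\right) = \left(-16\right) \left(-272\right) = 4352$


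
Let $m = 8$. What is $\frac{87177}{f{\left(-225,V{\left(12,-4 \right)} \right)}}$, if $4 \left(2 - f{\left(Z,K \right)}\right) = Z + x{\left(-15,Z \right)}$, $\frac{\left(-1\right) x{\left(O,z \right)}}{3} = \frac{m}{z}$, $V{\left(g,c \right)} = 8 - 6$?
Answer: $\frac{26153100}{17467} \approx 1497.3$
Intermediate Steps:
$V{\left(g,c \right)} = 2$ ($V{\left(g,c \right)} = 8 - 6 = 2$)
$x{\left(O,z \right)} = - \frac{24}{z}$ ($x{\left(O,z \right)} = - 3 \frac{8}{z} = - \frac{24}{z}$)
$f{\left(Z,K \right)} = 2 + \frac{6}{Z} - \frac{Z}{4}$ ($f{\left(Z,K \right)} = 2 - \frac{Z - \frac{24}{Z}}{4} = 2 - \left(- \frac{6}{Z} + \frac{Z}{4}\right) = 2 + \frac{6}{Z} - \frac{Z}{4}$)
$\frac{87177}{f{\left(-225,V{\left(12,-4 \right)} \right)}} = \frac{87177}{2 + \frac{6}{-225} - - \frac{225}{4}} = \frac{87177}{2 + 6 \left(- \frac{1}{225}\right) + \frac{225}{4}} = \frac{87177}{2 - \frac{2}{75} + \frac{225}{4}} = \frac{87177}{\frac{17467}{300}} = 87177 \cdot \frac{300}{17467} = \frac{26153100}{17467}$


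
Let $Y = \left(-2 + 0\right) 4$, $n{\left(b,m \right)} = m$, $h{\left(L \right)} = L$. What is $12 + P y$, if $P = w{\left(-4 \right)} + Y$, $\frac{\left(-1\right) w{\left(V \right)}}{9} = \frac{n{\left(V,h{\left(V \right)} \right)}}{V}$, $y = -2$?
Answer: $46$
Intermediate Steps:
$w{\left(V \right)} = -9$ ($w{\left(V \right)} = - 9 \frac{V}{V} = \left(-9\right) 1 = -9$)
$Y = -8$ ($Y = \left(-2\right) 4 = -8$)
$P = -17$ ($P = -9 - 8 = -17$)
$12 + P y = 12 - -34 = 12 + 34 = 46$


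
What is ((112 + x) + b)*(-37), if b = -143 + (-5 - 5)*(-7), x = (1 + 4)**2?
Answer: -2368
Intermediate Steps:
x = 25 (x = 5**2 = 25)
b = -73 (b = -143 - 10*(-7) = -143 + 70 = -73)
((112 + x) + b)*(-37) = ((112 + 25) - 73)*(-37) = (137 - 73)*(-37) = 64*(-37) = -2368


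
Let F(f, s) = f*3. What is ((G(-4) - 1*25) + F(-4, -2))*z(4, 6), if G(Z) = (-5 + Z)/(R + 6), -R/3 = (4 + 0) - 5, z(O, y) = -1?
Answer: 38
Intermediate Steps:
F(f, s) = 3*f
R = 3 (R = -3*((4 + 0) - 5) = -3*(4 - 5) = -3*(-1) = 3)
G(Z) = -5/9 + Z/9 (G(Z) = (-5 + Z)/(3 + 6) = (-5 + Z)/9 = (-5 + Z)*(⅑) = -5/9 + Z/9)
((G(-4) - 1*25) + F(-4, -2))*z(4, 6) = (((-5/9 + (⅑)*(-4)) - 1*25) + 3*(-4))*(-1) = (((-5/9 - 4/9) - 25) - 12)*(-1) = ((-1 - 25) - 12)*(-1) = (-26 - 12)*(-1) = -38*(-1) = 38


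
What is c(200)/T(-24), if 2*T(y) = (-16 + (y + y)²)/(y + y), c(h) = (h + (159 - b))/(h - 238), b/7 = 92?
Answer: -45/143 ≈ -0.31469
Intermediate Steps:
b = 644 (b = 7*92 = 644)
c(h) = (-485 + h)/(-238 + h) (c(h) = (h + (159 - 1*644))/(h - 238) = (h + (159 - 644))/(-238 + h) = (h - 485)/(-238 + h) = (-485 + h)/(-238 + h))
T(y) = (-16 + 4*y²)/(4*y) (T(y) = ((-16 + (y + y)²)/(y + y))/2 = ((-16 + (2*y)²)/((2*y)))/2 = ((-16 + 4*y²)*(1/(2*y)))/2 = ((-16 + 4*y²)/(2*y))/2 = (-16 + 4*y²)/(4*y))
c(200)/T(-24) = ((-485 + 200)/(-238 + 200))/(-24 - 4/(-24)) = (-285/(-38))/(-24 - 4*(-1/24)) = (-1/38*(-285))/(-24 + ⅙) = 15/(2*(-143/6)) = (15/2)*(-6/143) = -45/143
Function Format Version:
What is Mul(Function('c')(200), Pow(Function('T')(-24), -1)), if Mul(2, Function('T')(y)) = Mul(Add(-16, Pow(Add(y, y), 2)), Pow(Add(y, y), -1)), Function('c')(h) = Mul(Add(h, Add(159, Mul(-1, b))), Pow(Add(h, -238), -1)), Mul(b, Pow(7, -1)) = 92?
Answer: Rational(-45, 143) ≈ -0.31469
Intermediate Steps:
b = 644 (b = Mul(7, 92) = 644)
Function('c')(h) = Mul(Pow(Add(-238, h), -1), Add(-485, h)) (Function('c')(h) = Mul(Add(h, Add(159, Mul(-1, 644))), Pow(Add(h, -238), -1)) = Mul(Add(h, Add(159, -644)), Pow(Add(-238, h), -1)) = Mul(Add(h, -485), Pow(Add(-238, h), -1)) = Mul(Add(-485, h), Pow(Add(-238, h), -1)) = Mul(Pow(Add(-238, h), -1), Add(-485, h)))
Function('T')(y) = Mul(Rational(1, 4), Pow(y, -1), Add(-16, Mul(4, Pow(y, 2)))) (Function('T')(y) = Mul(Rational(1, 2), Mul(Add(-16, Pow(Add(y, y), 2)), Pow(Add(y, y), -1))) = Mul(Rational(1, 2), Mul(Add(-16, Pow(Mul(2, y), 2)), Pow(Mul(2, y), -1))) = Mul(Rational(1, 2), Mul(Add(-16, Mul(4, Pow(y, 2))), Mul(Rational(1, 2), Pow(y, -1)))) = Mul(Rational(1, 2), Mul(Rational(1, 2), Pow(y, -1), Add(-16, Mul(4, Pow(y, 2))))) = Mul(Rational(1, 4), Pow(y, -1), Add(-16, Mul(4, Pow(y, 2)))))
Mul(Function('c')(200), Pow(Function('T')(-24), -1)) = Mul(Mul(Pow(Add(-238, 200), -1), Add(-485, 200)), Pow(Add(-24, Mul(-4, Pow(-24, -1))), -1)) = Mul(Mul(Pow(-38, -1), -285), Pow(Add(-24, Mul(-4, Rational(-1, 24))), -1)) = Mul(Mul(Rational(-1, 38), -285), Pow(Add(-24, Rational(1, 6)), -1)) = Mul(Rational(15, 2), Pow(Rational(-143, 6), -1)) = Mul(Rational(15, 2), Rational(-6, 143)) = Rational(-45, 143)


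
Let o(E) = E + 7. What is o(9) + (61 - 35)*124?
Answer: 3240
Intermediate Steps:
o(E) = 7 + E
o(9) + (61 - 35)*124 = (7 + 9) + (61 - 35)*124 = 16 + 26*124 = 16 + 3224 = 3240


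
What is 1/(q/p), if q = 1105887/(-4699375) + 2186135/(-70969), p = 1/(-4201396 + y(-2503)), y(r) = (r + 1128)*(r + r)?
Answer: -333509944375/27762423503891717312 ≈ -1.2013e-8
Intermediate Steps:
y(r) = 2*r*(1128 + r) (y(r) = (1128 + r)*(2*r) = 2*r*(1128 + r))
p = 1/2681854 (p = 1/(-4201396 + 2*(-2503)*(1128 - 2503)) = 1/(-4201396 + 2*(-2503)*(-1375)) = 1/(-4201396 + 6883250) = 1/2681854 ≈ 3.7288e-7)
q = -10351951860128/333509944375 (q = 1105887*(-1/4699375) + 2186135*(-1/70969) = -1105887/4699375 - 2186135/70969 = -10351951860128/333509944375 ≈ -31.039)
1/(q/p) = 1/(-10351951860128/(333509944375*1/2681854)) = 1/(-10351951860128/333509944375*2681854) = 1/(-27762423503891717312/333509944375) = -333509944375/27762423503891717312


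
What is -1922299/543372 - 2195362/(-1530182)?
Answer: -874284543877/415729026852 ≈ -2.1030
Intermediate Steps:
-1922299/543372 - 2195362/(-1530182) = -1922299*1/543372 - 2195362*(-1/1530182) = -1922299/543372 + 1097681/765091 = -874284543877/415729026852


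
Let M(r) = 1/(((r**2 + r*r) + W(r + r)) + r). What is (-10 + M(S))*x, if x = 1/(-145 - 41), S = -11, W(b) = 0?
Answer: 2309/42966 ≈ 0.053740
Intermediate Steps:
x = -1/186 (x = 1/(-186) = -1/186 ≈ -0.0053763)
M(r) = 1/(r + 2*r**2) (M(r) = 1/(((r**2 + r*r) + 0) + r) = 1/(((r**2 + r**2) + 0) + r) = 1/((2*r**2 + 0) + r) = 1/(2*r**2 + r) = 1/(r + 2*r**2))
(-10 + M(S))*x = (-10 + 1/((-11)*(1 + 2*(-11))))*(-1/186) = (-10 - 1/(11*(1 - 22)))*(-1/186) = (-10 - 1/11/(-21))*(-1/186) = (-10 - 1/11*(-1/21))*(-1/186) = (-10 + 1/231)*(-1/186) = -2309/231*(-1/186) = 2309/42966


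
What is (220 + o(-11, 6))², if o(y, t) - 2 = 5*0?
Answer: 49284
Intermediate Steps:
o(y, t) = 2 (o(y, t) = 2 + 5*0 = 2 + 0 = 2)
(220 + o(-11, 6))² = (220 + 2)² = 222² = 49284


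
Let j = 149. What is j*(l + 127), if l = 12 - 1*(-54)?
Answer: 28757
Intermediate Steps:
l = 66 (l = 12 + 54 = 66)
j*(l + 127) = 149*(66 + 127) = 149*193 = 28757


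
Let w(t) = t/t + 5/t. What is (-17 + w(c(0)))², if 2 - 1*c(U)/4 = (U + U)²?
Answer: 15129/64 ≈ 236.39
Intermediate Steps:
c(U) = 8 - 16*U² (c(U) = 8 - 4*(U + U)² = 8 - 4*4*U² = 8 - 16*U²)
w(t) = 1 + 5/t
(-17 + w(c(0)))² = (-17 + (5 + (8 - 16*0²))/(8 - 16*0²))² = (-17 + (5 + (8 - 16*0))/(8 - 16*0))² = (-17 + (5 + (8 + 0))/(8 + 0))² = (-17 + (5 + 8)/8)² = (-17 + (⅛)*13)² = (-17 + 13/8)² = (-123/8)² = 15129/64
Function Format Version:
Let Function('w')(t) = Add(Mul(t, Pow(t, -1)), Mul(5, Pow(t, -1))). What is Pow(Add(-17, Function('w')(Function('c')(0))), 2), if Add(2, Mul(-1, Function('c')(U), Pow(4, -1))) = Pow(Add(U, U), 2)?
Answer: Rational(15129, 64) ≈ 236.39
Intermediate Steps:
Function('c')(U) = Add(8, Mul(-16, Pow(U, 2))) (Function('c')(U) = Add(8, Mul(-4, Pow(Add(U, U), 2))) = Add(8, Mul(-4, Pow(Mul(2, U), 2))) = Add(8, Mul(-4, Mul(4, Pow(U, 2)))) = Add(8, Mul(-16, Pow(U, 2))))
Function('w')(t) = Add(1, Mul(5, Pow(t, -1)))
Pow(Add(-17, Function('w')(Function('c')(0))), 2) = Pow(Add(-17, Mul(Pow(Add(8, Mul(-16, Pow(0, 2))), -1), Add(5, Add(8, Mul(-16, Pow(0, 2)))))), 2) = Pow(Add(-17, Mul(Pow(Add(8, Mul(-16, 0)), -1), Add(5, Add(8, Mul(-16, 0))))), 2) = Pow(Add(-17, Mul(Pow(Add(8, 0), -1), Add(5, Add(8, 0)))), 2) = Pow(Add(-17, Mul(Pow(8, -1), Add(5, 8))), 2) = Pow(Add(-17, Mul(Rational(1, 8), 13)), 2) = Pow(Add(-17, Rational(13, 8)), 2) = Pow(Rational(-123, 8), 2) = Rational(15129, 64)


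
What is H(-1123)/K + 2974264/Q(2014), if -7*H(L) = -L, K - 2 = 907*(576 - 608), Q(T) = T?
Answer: 302117945189/204576078 ≈ 1476.8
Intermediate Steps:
K = -29022 (K = 2 + 907*(576 - 608) = 2 + 907*(-32) = 2 - 29024 = -29022)
H(L) = L/7 (H(L) = -(-1)*L/7 = L/7)
H(-1123)/K + 2974264/Q(2014) = ((⅐)*(-1123))/(-29022) + 2974264/2014 = -1123/7*(-1/29022) + 2974264*(1/2014) = 1123/203154 + 1487132/1007 = 302117945189/204576078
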